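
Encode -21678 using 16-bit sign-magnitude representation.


Sign bit: 1 (negative)
Magnitude: 21678 = 101010010101110
= 1101010010101110


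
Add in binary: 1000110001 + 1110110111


Align and add column by column (LSB to MSB, carry propagating):
  01000110001
+ 01110110111
  -----------
  col 0: 1 + 1 + 0 (carry in) = 2 → bit 0, carry out 1
  col 1: 0 + 1 + 1 (carry in) = 2 → bit 0, carry out 1
  col 2: 0 + 1 + 1 (carry in) = 2 → bit 0, carry out 1
  col 3: 0 + 0 + 1 (carry in) = 1 → bit 1, carry out 0
  col 4: 1 + 1 + 0 (carry in) = 2 → bit 0, carry out 1
  col 5: 1 + 1 + 1 (carry in) = 3 → bit 1, carry out 1
  col 6: 0 + 0 + 1 (carry in) = 1 → bit 1, carry out 0
  col 7: 0 + 1 + 0 (carry in) = 1 → bit 1, carry out 0
  col 8: 0 + 1 + 0 (carry in) = 1 → bit 1, carry out 0
  col 9: 1 + 1 + 0 (carry in) = 2 → bit 0, carry out 1
  col 10: 0 + 0 + 1 (carry in) = 1 → bit 1, carry out 0
Reading bits MSB→LSB: 10111101000
Strip leading zeros: 10111101000
= 10111101000


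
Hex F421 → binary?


Each hex digit → 4 binary bits:
  F = 1111
  4 = 0100
  2 = 0010
  1 = 0001
Concatenate: 1111 0100 0010 0001
= 1111010000100001


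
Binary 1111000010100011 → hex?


Group into 4-bit nibbles: 1111000010100011
  1111 = F
  0000 = 0
  1010 = A
  0011 = 3
= 0xF0A3


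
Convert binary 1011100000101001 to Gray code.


Binary: 1011100000101001
Gray code: G = B XOR (B >> 1)
B >> 1 = 0101110000010100
1011100000101001 XOR 0101110000010100:
  1 XOR 0 = 1
  0 XOR 1 = 1
  1 XOR 0 = 1
  1 XOR 1 = 0
  1 XOR 1 = 0
  0 XOR 1 = 1
  0 XOR 0 = 0
  0 XOR 0 = 0
  0 XOR 0 = 0
  0 XOR 0 = 0
  1 XOR 0 = 1
  0 XOR 1 = 1
  1 XOR 0 = 1
  0 XOR 1 = 1
  0 XOR 0 = 0
  1 XOR 0 = 1
= 1110010000111101


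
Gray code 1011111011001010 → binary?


Gray code: 1011111011001010
MSB stays the same: 1
Each subsequent bit = prev_binary XOR current_gray:
  B[1] = 1 XOR 0 = 1
  B[2] = 1 XOR 1 = 0
  B[3] = 0 XOR 1 = 1
  B[4] = 1 XOR 1 = 0
  B[5] = 0 XOR 1 = 1
  B[6] = 1 XOR 1 = 0
  B[7] = 0 XOR 0 = 0
  B[8] = 0 XOR 1 = 1
  B[9] = 1 XOR 1 = 0
  B[10] = 0 XOR 0 = 0
  B[11] = 0 XOR 0 = 0
  B[12] = 0 XOR 1 = 1
  B[13] = 1 XOR 0 = 1
  B[14] = 1 XOR 1 = 0
  B[15] = 0 XOR 0 = 0
= 1101010010001100 (54412 decimal)


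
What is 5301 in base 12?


Divide by 12 repeatedly:
5301 ÷ 12 = 441 remainder 9
441 ÷ 12 = 36 remainder 9
36 ÷ 12 = 3 remainder 0
3 ÷ 12 = 0 remainder 3
Reading remainders bottom-up:
= 3099


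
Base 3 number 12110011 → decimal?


Positional values (base 3):
  1 × 3^0 = 1 × 1 = 1
  1 × 3^1 = 1 × 3 = 3
  0 × 3^2 = 0 × 9 = 0
  0 × 3^3 = 0 × 27 = 0
  1 × 3^4 = 1 × 81 = 81
  1 × 3^5 = 1 × 243 = 243
  2 × 3^6 = 2 × 729 = 1458
  1 × 3^7 = 1 × 2187 = 2187
Sum = 1 + 3 + 0 + 0 + 81 + 243 + 1458 + 2187
= 3973


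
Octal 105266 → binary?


Each octal digit → 3 binary bits:
  1 = 001
  0 = 000
  5 = 101
  2 = 010
  6 = 110
  6 = 110
Concatenate: 001 000 101 010 110 110
= 001000101010110110


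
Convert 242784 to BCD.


Each digit → 4-bit binary:
  2 → 0010
  4 → 0100
  2 → 0010
  7 → 0111
  8 → 1000
  4 → 0100
= 0010 0100 0010 0111 1000 0100


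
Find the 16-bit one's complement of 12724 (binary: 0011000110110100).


Original: 0011000110110100
Invert all bits:
  bit 0: 0 → 1
  bit 1: 0 → 1
  bit 2: 1 → 0
  bit 3: 1 → 0
  bit 4: 0 → 1
  bit 5: 0 → 1
  bit 6: 0 → 1
  bit 7: 1 → 0
  bit 8: 1 → 0
  bit 9: 0 → 1
  bit 10: 1 → 0
  bit 11: 1 → 0
  bit 12: 0 → 1
  bit 13: 1 → 0
  bit 14: 0 → 1
  bit 15: 0 → 1
= 1100111001001011


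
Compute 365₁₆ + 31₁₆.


Align and add column by column (LSB to MSB, each column mod 16 with carry):
  0365
+ 0031
  ----
  col 0: 5(5) + 1(1) + 0 (carry in) = 6 → 6(6), carry out 0
  col 1: 6(6) + 3(3) + 0 (carry in) = 9 → 9(9), carry out 0
  col 2: 3(3) + 0(0) + 0 (carry in) = 3 → 3(3), carry out 0
  col 3: 0(0) + 0(0) + 0 (carry in) = 0 → 0(0), carry out 0
Reading digits MSB→LSB: 0396
Strip leading zeros: 396
= 0x396


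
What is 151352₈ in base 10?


Positional values:
Position 0: 2 × 8^0 = 2
Position 1: 5 × 8^1 = 40
Position 2: 3 × 8^2 = 192
Position 3: 1 × 8^3 = 512
Position 4: 5 × 8^4 = 20480
Position 5: 1 × 8^5 = 32768
Sum = 2 + 40 + 192 + 512 + 20480 + 32768
= 53994


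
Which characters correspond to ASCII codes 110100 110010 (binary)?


Codes (binary): 110100 110010
Per-code ASCII lookup:
  110100 = 52  (range 48-57: digits, 52 - 48 = 4) → '4'
  110010 = 50  (range 48-57: digits, 50 - 48 = 2) → '2'
= '42'


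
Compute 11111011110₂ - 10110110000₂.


Align and subtract column by column (LSB to MSB, borrowing when needed):
  11111011110
- 10110110000
  -----------
  col 0: (0 - 0 borrow-in) - 0 → 0 - 0 = 0, borrow out 0
  col 1: (1 - 0 borrow-in) - 0 → 1 - 0 = 1, borrow out 0
  col 2: (1 - 0 borrow-in) - 0 → 1 - 0 = 1, borrow out 0
  col 3: (1 - 0 borrow-in) - 0 → 1 - 0 = 1, borrow out 0
  col 4: (1 - 0 borrow-in) - 1 → 1 - 1 = 0, borrow out 0
  col 5: (0 - 0 borrow-in) - 1 → borrow from next column: (0+2) - 1 = 1, borrow out 1
  col 6: (1 - 1 borrow-in) - 0 → 0 - 0 = 0, borrow out 0
  col 7: (1 - 0 borrow-in) - 1 → 1 - 1 = 0, borrow out 0
  col 8: (1 - 0 borrow-in) - 1 → 1 - 1 = 0, borrow out 0
  col 9: (1 - 0 borrow-in) - 0 → 1 - 0 = 1, borrow out 0
  col 10: (1 - 0 borrow-in) - 1 → 1 - 1 = 0, borrow out 0
Reading bits MSB→LSB: 01000101110
Strip leading zeros: 1000101110
= 1000101110


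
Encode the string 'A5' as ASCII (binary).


String: 'A5'  (2 characters)
Per-character ASCII lookup:
  'A': uppercase starts at 65: 'A' = 65 + 0 = 65 → 1000001
  '5': digits start at 48: '5' = 48 + 5 = 53 → 110101
= 1000001 110101


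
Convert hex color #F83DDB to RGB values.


Hex: #F83DDB
R = F8₁₆ = 248
G = 3D₁₆ = 61
B = DB₁₆ = 219
= RGB(248, 61, 219)


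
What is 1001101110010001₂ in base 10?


Positional values:
Bit 0: 1 × 2^0 = 1
Bit 4: 1 × 2^4 = 16
Bit 7: 1 × 2^7 = 128
Bit 8: 1 × 2^8 = 256
Bit 9: 1 × 2^9 = 512
Bit 11: 1 × 2^11 = 2048
Bit 12: 1 × 2^12 = 4096
Bit 15: 1 × 2^15 = 32768
Sum = 1 + 16 + 128 + 256 + 512 + 2048 + 4096 + 32768
= 39825


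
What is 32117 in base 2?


Divide by 2 repeatedly:
32117 ÷ 2 = 16058 remainder 1
16058 ÷ 2 = 8029 remainder 0
8029 ÷ 2 = 4014 remainder 1
4014 ÷ 2 = 2007 remainder 0
2007 ÷ 2 = 1003 remainder 1
1003 ÷ 2 = 501 remainder 1
501 ÷ 2 = 250 remainder 1
250 ÷ 2 = 125 remainder 0
125 ÷ 2 = 62 remainder 1
62 ÷ 2 = 31 remainder 0
31 ÷ 2 = 15 remainder 1
15 ÷ 2 = 7 remainder 1
7 ÷ 2 = 3 remainder 1
3 ÷ 2 = 1 remainder 1
1 ÷ 2 = 0 remainder 1
Reading remainders bottom-up:
= 111110101110101


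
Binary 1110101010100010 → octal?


Group into 3-bit groups: 001110101010100010
  001 = 1
  110 = 6
  101 = 5
  010 = 2
  100 = 4
  010 = 2
= 0o165242


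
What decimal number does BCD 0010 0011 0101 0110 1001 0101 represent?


Each 4-bit group → digit:
  0010 → 2
  0011 → 3
  0101 → 5
  0110 → 6
  1001 → 9
  0101 → 5
= 235695


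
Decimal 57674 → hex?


Divide by 16 repeatedly:
57674 ÷ 16 = 3604 remainder 10 (A)
3604 ÷ 16 = 225 remainder 4 (4)
225 ÷ 16 = 14 remainder 1 (1)
14 ÷ 16 = 0 remainder 14 (E)
Reading remainders bottom-up:
= 0xE14A


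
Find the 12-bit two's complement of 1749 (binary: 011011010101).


Original: 011011010101
Step 1 - Invert all bits: 100100101010
Step 2 - Add 1: 100100101010 + 1
= 100100101011 (represents -1749)


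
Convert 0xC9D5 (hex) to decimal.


Positional values:
Position 0: 5 × 16^0 = 5 × 1 = 5
Position 1: D × 16^1 = 13 × 16 = 208
Position 2: 9 × 16^2 = 9 × 256 = 2304
Position 3: C × 16^3 = 12 × 4096 = 49152
Sum = 5 + 208 + 2304 + 49152
= 51669


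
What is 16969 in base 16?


Divide by 16 repeatedly:
16969 ÷ 16 = 1060 remainder 9 (9)
1060 ÷ 16 = 66 remainder 4 (4)
66 ÷ 16 = 4 remainder 2 (2)
4 ÷ 16 = 0 remainder 4 (4)
Reading remainders bottom-up:
= 0x4249


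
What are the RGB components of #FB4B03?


Hex: #FB4B03
R = FB₁₆ = 251
G = 4B₁₆ = 75
B = 03₁₆ = 3
= RGB(251, 75, 3)


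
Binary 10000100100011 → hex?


Group into 4-bit nibbles: 0010000100100011
  0010 = 2
  0001 = 1
  0010 = 2
  0011 = 3
= 0x2123


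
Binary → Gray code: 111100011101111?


Binary: 111100011101111
Gray code: G = B XOR (B >> 1)
B >> 1 = 011110001110111
111100011101111 XOR 011110001110111:
  1 XOR 0 = 1
  1 XOR 1 = 0
  1 XOR 1 = 0
  1 XOR 1 = 0
  0 XOR 1 = 1
  0 XOR 0 = 0
  0 XOR 0 = 0
  1 XOR 0 = 1
  1 XOR 1 = 0
  1 XOR 1 = 0
  0 XOR 1 = 1
  1 XOR 0 = 1
  1 XOR 1 = 0
  1 XOR 1 = 0
  1 XOR 1 = 0
= 100010010011000


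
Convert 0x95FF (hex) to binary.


Each hex digit → 4 binary bits:
  9 = 1001
  5 = 0101
  F = 1111
  F = 1111
Concatenate: 1001 0101 1111 1111
= 1001010111111111


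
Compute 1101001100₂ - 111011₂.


Align and subtract column by column (LSB to MSB, borrowing when needed):
  1101001100
- 0000111011
  ----------
  col 0: (0 - 0 borrow-in) - 1 → borrow from next column: (0+2) - 1 = 1, borrow out 1
  col 1: (0 - 1 borrow-in) - 1 → borrow from next column: (-1+2) - 1 = 0, borrow out 1
  col 2: (1 - 1 borrow-in) - 0 → 0 - 0 = 0, borrow out 0
  col 3: (1 - 0 borrow-in) - 1 → 1 - 1 = 0, borrow out 0
  col 4: (0 - 0 borrow-in) - 1 → borrow from next column: (0+2) - 1 = 1, borrow out 1
  col 5: (0 - 1 borrow-in) - 1 → borrow from next column: (-1+2) - 1 = 0, borrow out 1
  col 6: (1 - 1 borrow-in) - 0 → 0 - 0 = 0, borrow out 0
  col 7: (0 - 0 borrow-in) - 0 → 0 - 0 = 0, borrow out 0
  col 8: (1 - 0 borrow-in) - 0 → 1 - 0 = 1, borrow out 0
  col 9: (1 - 0 borrow-in) - 0 → 1 - 0 = 1, borrow out 0
Reading bits MSB→LSB: 1100010001
Strip leading zeros: 1100010001
= 1100010001


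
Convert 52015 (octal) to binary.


Each octal digit → 3 binary bits:
  5 = 101
  2 = 010
  0 = 000
  1 = 001
  5 = 101
Concatenate: 101 010 000 001 101
= 101010000001101


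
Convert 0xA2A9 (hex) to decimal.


Positional values:
Position 0: 9 × 16^0 = 9 × 1 = 9
Position 1: A × 16^1 = 10 × 16 = 160
Position 2: 2 × 16^2 = 2 × 256 = 512
Position 3: A × 16^3 = 10 × 4096 = 40960
Sum = 9 + 160 + 512 + 40960
= 41641


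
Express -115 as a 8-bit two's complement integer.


Original: 01110011
Step 1 - Invert all bits: 10001100
Step 2 - Add 1: 10001100 + 1
= 10001101 (represents -115)


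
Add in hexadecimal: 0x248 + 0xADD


Align and add column by column (LSB to MSB, each column mod 16 with carry):
  0248
+ 0ADD
  ----
  col 0: 8(8) + D(13) + 0 (carry in) = 21 → 5(5), carry out 1
  col 1: 4(4) + D(13) + 1 (carry in) = 18 → 2(2), carry out 1
  col 2: 2(2) + A(10) + 1 (carry in) = 13 → D(13), carry out 0
  col 3: 0(0) + 0(0) + 0 (carry in) = 0 → 0(0), carry out 0
Reading digits MSB→LSB: 0D25
Strip leading zeros: D25
= 0xD25


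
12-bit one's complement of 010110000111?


Original: 010110000111
Invert all bits:
  bit 0: 0 → 1
  bit 1: 1 → 0
  bit 2: 0 → 1
  bit 3: 1 → 0
  bit 4: 1 → 0
  bit 5: 0 → 1
  bit 6: 0 → 1
  bit 7: 0 → 1
  bit 8: 0 → 1
  bit 9: 1 → 0
  bit 10: 1 → 0
  bit 11: 1 → 0
= 101001111000


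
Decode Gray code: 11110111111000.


Gray code: 11110111111000
MSB stays the same: 1
Each subsequent bit = prev_binary XOR current_gray:
  B[1] = 1 XOR 1 = 0
  B[2] = 0 XOR 1 = 1
  B[3] = 1 XOR 1 = 0
  B[4] = 0 XOR 0 = 0
  B[5] = 0 XOR 1 = 1
  B[6] = 1 XOR 1 = 0
  B[7] = 0 XOR 1 = 1
  B[8] = 1 XOR 1 = 0
  B[9] = 0 XOR 1 = 1
  B[10] = 1 XOR 1 = 0
  B[11] = 0 XOR 0 = 0
  B[12] = 0 XOR 0 = 0
  B[13] = 0 XOR 0 = 0
= 10100101010000 (10576 decimal)


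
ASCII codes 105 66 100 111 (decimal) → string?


Codes (decimal): 105 66 100 111
Per-code ASCII lookup:
  105  (range 97-122: lowercase, 105 - 97 = 8) → 'i'
  66  (range 65-90: uppercase, 66 - 65 = 1) → 'B'
  100  (range 97-122: lowercase, 100 - 97 = 3) → 'd'
  111  (range 97-122: lowercase, 111 - 97 = 14) → 'o'
= 'iBdo'


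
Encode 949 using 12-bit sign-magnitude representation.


Sign bit: 0 (positive)
Magnitude: 949 = 01110110101
= 001110110101


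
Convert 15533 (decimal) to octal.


Divide by 8 repeatedly:
15533 ÷ 8 = 1941 remainder 5
1941 ÷ 8 = 242 remainder 5
242 ÷ 8 = 30 remainder 2
30 ÷ 8 = 3 remainder 6
3 ÷ 8 = 0 remainder 3
Reading remainders bottom-up:
= 0o36255


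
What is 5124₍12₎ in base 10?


Positional values (base 12):
  4 × 12^0 = 4 × 1 = 4
  2 × 12^1 = 2 × 12 = 24
  1 × 12^2 = 1 × 144 = 144
  5 × 12^3 = 5 × 1728 = 8640
Sum = 4 + 24 + 144 + 8640
= 8812


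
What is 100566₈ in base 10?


Positional values:
Position 0: 6 × 8^0 = 6
Position 1: 6 × 8^1 = 48
Position 2: 5 × 8^2 = 320
Position 3: 0 × 8^3 = 0
Position 4: 0 × 8^4 = 0
Position 5: 1 × 8^5 = 32768
Sum = 6 + 48 + 320 + 0 + 0 + 32768
= 33142


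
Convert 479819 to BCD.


Each digit → 4-bit binary:
  4 → 0100
  7 → 0111
  9 → 1001
  8 → 1000
  1 → 0001
  9 → 1001
= 0100 0111 1001 1000 0001 1001


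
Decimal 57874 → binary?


Divide by 2 repeatedly:
57874 ÷ 2 = 28937 remainder 0
28937 ÷ 2 = 14468 remainder 1
14468 ÷ 2 = 7234 remainder 0
7234 ÷ 2 = 3617 remainder 0
3617 ÷ 2 = 1808 remainder 1
1808 ÷ 2 = 904 remainder 0
904 ÷ 2 = 452 remainder 0
452 ÷ 2 = 226 remainder 0
226 ÷ 2 = 113 remainder 0
113 ÷ 2 = 56 remainder 1
56 ÷ 2 = 28 remainder 0
28 ÷ 2 = 14 remainder 0
14 ÷ 2 = 7 remainder 0
7 ÷ 2 = 3 remainder 1
3 ÷ 2 = 1 remainder 1
1 ÷ 2 = 0 remainder 1
Reading remainders bottom-up:
= 1110001000010010


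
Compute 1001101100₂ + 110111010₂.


Align and add column by column (LSB to MSB, carry propagating):
  01001101100
+ 00110111010
  -----------
  col 0: 0 + 0 + 0 (carry in) = 0 → bit 0, carry out 0
  col 1: 0 + 1 + 0 (carry in) = 1 → bit 1, carry out 0
  col 2: 1 + 0 + 0 (carry in) = 1 → bit 1, carry out 0
  col 3: 1 + 1 + 0 (carry in) = 2 → bit 0, carry out 1
  col 4: 0 + 1 + 1 (carry in) = 2 → bit 0, carry out 1
  col 5: 1 + 1 + 1 (carry in) = 3 → bit 1, carry out 1
  col 6: 1 + 0 + 1 (carry in) = 2 → bit 0, carry out 1
  col 7: 0 + 1 + 1 (carry in) = 2 → bit 0, carry out 1
  col 8: 0 + 1 + 1 (carry in) = 2 → bit 0, carry out 1
  col 9: 1 + 0 + 1 (carry in) = 2 → bit 0, carry out 1
  col 10: 0 + 0 + 1 (carry in) = 1 → bit 1, carry out 0
Reading bits MSB→LSB: 10000100110
Strip leading zeros: 10000100110
= 10000100110


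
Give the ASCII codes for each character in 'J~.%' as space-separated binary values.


String: 'J~.%'  (4 characters)
Per-character ASCII lookup:
  'J': uppercase starts at 65: 'J' = 65 + 9 = 74 → 1001010
  '~': special character: '~' = 126 → 1111110
  '.': special character: '.' = 46 → 101110
  '%': special character: '%' = 37 → 100101
= 1001010 1111110 101110 100101


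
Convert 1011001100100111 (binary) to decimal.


Positional values:
Bit 0: 1 × 2^0 = 1
Bit 1: 1 × 2^1 = 2
Bit 2: 1 × 2^2 = 4
Bit 5: 1 × 2^5 = 32
Bit 8: 1 × 2^8 = 256
Bit 9: 1 × 2^9 = 512
Bit 12: 1 × 2^12 = 4096
Bit 13: 1 × 2^13 = 8192
Bit 15: 1 × 2^15 = 32768
Sum = 1 + 2 + 4 + 32 + 256 + 512 + 4096 + 8192 + 32768
= 45863


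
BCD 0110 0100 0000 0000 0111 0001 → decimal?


Each 4-bit group → digit:
  0110 → 6
  0100 → 4
  0000 → 0
  0000 → 0
  0111 → 7
  0001 → 1
= 640071


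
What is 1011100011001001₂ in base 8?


Group into 3-bit groups: 001011100011001001
  001 = 1
  011 = 3
  100 = 4
  011 = 3
  001 = 1
  001 = 1
= 0o134311


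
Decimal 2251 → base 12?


Divide by 12 repeatedly:
2251 ÷ 12 = 187 remainder 7
187 ÷ 12 = 15 remainder 7
15 ÷ 12 = 1 remainder 3
1 ÷ 12 = 0 remainder 1
Reading remainders bottom-up:
= 1377


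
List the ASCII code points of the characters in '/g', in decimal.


String: '/g'  (2 characters)
Per-character ASCII lookup:
  '/': special character: '/' = 47
  'g': lowercase starts at 97: 'g' = 97 + 6 = 103
= 47 103


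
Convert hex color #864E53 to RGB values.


Hex: #864E53
R = 86₁₆ = 134
G = 4E₁₆ = 78
B = 53₁₆ = 83
= RGB(134, 78, 83)


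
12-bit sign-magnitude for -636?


Sign bit: 1 (negative)
Magnitude: 636 = 01001111100
= 101001111100


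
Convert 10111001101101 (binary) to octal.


Group into 3-bit groups: 010111001101101
  010 = 2
  111 = 7
  001 = 1
  101 = 5
  101 = 5
= 0o27155


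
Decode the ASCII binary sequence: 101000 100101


Codes (binary): 101000 100101
Per-code ASCII lookup:
  101000 = 40  (special character) → '('
  100101 = 37  (special character) → '%'
= '(%'


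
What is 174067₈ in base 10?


Positional values:
Position 0: 7 × 8^0 = 7
Position 1: 6 × 8^1 = 48
Position 2: 0 × 8^2 = 0
Position 3: 4 × 8^3 = 2048
Position 4: 7 × 8^4 = 28672
Position 5: 1 × 8^5 = 32768
Sum = 7 + 48 + 0 + 2048 + 28672 + 32768
= 63543


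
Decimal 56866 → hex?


Divide by 16 repeatedly:
56866 ÷ 16 = 3554 remainder 2 (2)
3554 ÷ 16 = 222 remainder 2 (2)
222 ÷ 16 = 13 remainder 14 (E)
13 ÷ 16 = 0 remainder 13 (D)
Reading remainders bottom-up:
= 0xDE22


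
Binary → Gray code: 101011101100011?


Binary: 101011101100011
Gray code: G = B XOR (B >> 1)
B >> 1 = 010101110110001
101011101100011 XOR 010101110110001:
  1 XOR 0 = 1
  0 XOR 1 = 1
  1 XOR 0 = 1
  0 XOR 1 = 1
  1 XOR 0 = 1
  1 XOR 1 = 0
  1 XOR 1 = 0
  0 XOR 1 = 1
  1 XOR 0 = 1
  1 XOR 1 = 0
  0 XOR 1 = 1
  0 XOR 0 = 0
  0 XOR 0 = 0
  1 XOR 0 = 1
  1 XOR 1 = 0
= 111110011010010


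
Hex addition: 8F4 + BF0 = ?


Align and add column by column (LSB to MSB, each column mod 16 with carry):
  08F4
+ 0BF0
  ----
  col 0: 4(4) + 0(0) + 0 (carry in) = 4 → 4(4), carry out 0
  col 1: F(15) + F(15) + 0 (carry in) = 30 → E(14), carry out 1
  col 2: 8(8) + B(11) + 1 (carry in) = 20 → 4(4), carry out 1
  col 3: 0(0) + 0(0) + 1 (carry in) = 1 → 1(1), carry out 0
Reading digits MSB→LSB: 14E4
Strip leading zeros: 14E4
= 0x14E4


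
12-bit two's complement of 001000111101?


Original: 001000111101
Step 1 - Invert all bits: 110111000010
Step 2 - Add 1: 110111000010 + 1
= 110111000011 (represents -573)


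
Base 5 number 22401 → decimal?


Positional values (base 5):
  1 × 5^0 = 1 × 1 = 1
  0 × 5^1 = 0 × 5 = 0
  4 × 5^2 = 4 × 25 = 100
  2 × 5^3 = 2 × 125 = 250
  2 × 5^4 = 2 × 625 = 1250
Sum = 1 + 0 + 100 + 250 + 1250
= 1601


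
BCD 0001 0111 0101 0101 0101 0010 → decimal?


Each 4-bit group → digit:
  0001 → 1
  0111 → 7
  0101 → 5
  0101 → 5
  0101 → 5
  0010 → 2
= 175552


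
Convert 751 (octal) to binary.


Each octal digit → 3 binary bits:
  7 = 111
  5 = 101
  1 = 001
Concatenate: 111 101 001
= 111101001


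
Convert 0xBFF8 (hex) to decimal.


Positional values:
Position 0: 8 × 16^0 = 8 × 1 = 8
Position 1: F × 16^1 = 15 × 16 = 240
Position 2: F × 16^2 = 15 × 256 = 3840
Position 3: B × 16^3 = 11 × 4096 = 45056
Sum = 8 + 240 + 3840 + 45056
= 49144


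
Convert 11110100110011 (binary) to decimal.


Positional values:
Bit 0: 1 × 2^0 = 1
Bit 1: 1 × 2^1 = 2
Bit 4: 1 × 2^4 = 16
Bit 5: 1 × 2^5 = 32
Bit 8: 1 × 2^8 = 256
Bit 10: 1 × 2^10 = 1024
Bit 11: 1 × 2^11 = 2048
Bit 12: 1 × 2^12 = 4096
Bit 13: 1 × 2^13 = 8192
Sum = 1 + 2 + 16 + 32 + 256 + 1024 + 2048 + 4096 + 8192
= 15667


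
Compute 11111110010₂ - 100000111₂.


Align and subtract column by column (LSB to MSB, borrowing when needed):
  11111110010
- 00100000111
  -----------
  col 0: (0 - 0 borrow-in) - 1 → borrow from next column: (0+2) - 1 = 1, borrow out 1
  col 1: (1 - 1 borrow-in) - 1 → borrow from next column: (0+2) - 1 = 1, borrow out 1
  col 2: (0 - 1 borrow-in) - 1 → borrow from next column: (-1+2) - 1 = 0, borrow out 1
  col 3: (0 - 1 borrow-in) - 0 → borrow from next column: (-1+2) - 0 = 1, borrow out 1
  col 4: (1 - 1 borrow-in) - 0 → 0 - 0 = 0, borrow out 0
  col 5: (1 - 0 borrow-in) - 0 → 1 - 0 = 1, borrow out 0
  col 6: (1 - 0 borrow-in) - 0 → 1 - 0 = 1, borrow out 0
  col 7: (1 - 0 borrow-in) - 0 → 1 - 0 = 1, borrow out 0
  col 8: (1 - 0 borrow-in) - 1 → 1 - 1 = 0, borrow out 0
  col 9: (1 - 0 borrow-in) - 0 → 1 - 0 = 1, borrow out 0
  col 10: (1 - 0 borrow-in) - 0 → 1 - 0 = 1, borrow out 0
Reading bits MSB→LSB: 11011101011
Strip leading zeros: 11011101011
= 11011101011


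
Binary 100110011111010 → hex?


Group into 4-bit nibbles: 0100110011111010
  0100 = 4
  1100 = C
  1111 = F
  1010 = A
= 0x4CFA


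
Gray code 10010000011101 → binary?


Gray code: 10010000011101
MSB stays the same: 1
Each subsequent bit = prev_binary XOR current_gray:
  B[1] = 1 XOR 0 = 1
  B[2] = 1 XOR 0 = 1
  B[3] = 1 XOR 1 = 0
  B[4] = 0 XOR 0 = 0
  B[5] = 0 XOR 0 = 0
  B[6] = 0 XOR 0 = 0
  B[7] = 0 XOR 0 = 0
  B[8] = 0 XOR 0 = 0
  B[9] = 0 XOR 1 = 1
  B[10] = 1 XOR 1 = 0
  B[11] = 0 XOR 1 = 1
  B[12] = 1 XOR 0 = 1
  B[13] = 1 XOR 1 = 0
= 11100000010110 (14358 decimal)


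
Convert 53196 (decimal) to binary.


Divide by 2 repeatedly:
53196 ÷ 2 = 26598 remainder 0
26598 ÷ 2 = 13299 remainder 0
13299 ÷ 2 = 6649 remainder 1
6649 ÷ 2 = 3324 remainder 1
3324 ÷ 2 = 1662 remainder 0
1662 ÷ 2 = 831 remainder 0
831 ÷ 2 = 415 remainder 1
415 ÷ 2 = 207 remainder 1
207 ÷ 2 = 103 remainder 1
103 ÷ 2 = 51 remainder 1
51 ÷ 2 = 25 remainder 1
25 ÷ 2 = 12 remainder 1
12 ÷ 2 = 6 remainder 0
6 ÷ 2 = 3 remainder 0
3 ÷ 2 = 1 remainder 1
1 ÷ 2 = 0 remainder 1
Reading remainders bottom-up:
= 1100111111001100


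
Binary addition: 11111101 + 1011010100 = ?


Align and add column by column (LSB to MSB, carry propagating):
  00011111101
+ 01011010100
  -----------
  col 0: 1 + 0 + 0 (carry in) = 1 → bit 1, carry out 0
  col 1: 0 + 0 + 0 (carry in) = 0 → bit 0, carry out 0
  col 2: 1 + 1 + 0 (carry in) = 2 → bit 0, carry out 1
  col 3: 1 + 0 + 1 (carry in) = 2 → bit 0, carry out 1
  col 4: 1 + 1 + 1 (carry in) = 3 → bit 1, carry out 1
  col 5: 1 + 0 + 1 (carry in) = 2 → bit 0, carry out 1
  col 6: 1 + 1 + 1 (carry in) = 3 → bit 1, carry out 1
  col 7: 1 + 1 + 1 (carry in) = 3 → bit 1, carry out 1
  col 8: 0 + 0 + 1 (carry in) = 1 → bit 1, carry out 0
  col 9: 0 + 1 + 0 (carry in) = 1 → bit 1, carry out 0
  col 10: 0 + 0 + 0 (carry in) = 0 → bit 0, carry out 0
Reading bits MSB→LSB: 01111010001
Strip leading zeros: 1111010001
= 1111010001


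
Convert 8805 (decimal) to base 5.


Divide by 5 repeatedly:
8805 ÷ 5 = 1761 remainder 0
1761 ÷ 5 = 352 remainder 1
352 ÷ 5 = 70 remainder 2
70 ÷ 5 = 14 remainder 0
14 ÷ 5 = 2 remainder 4
2 ÷ 5 = 0 remainder 2
Reading remainders bottom-up:
= 240210


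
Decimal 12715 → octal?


Divide by 8 repeatedly:
12715 ÷ 8 = 1589 remainder 3
1589 ÷ 8 = 198 remainder 5
198 ÷ 8 = 24 remainder 6
24 ÷ 8 = 3 remainder 0
3 ÷ 8 = 0 remainder 3
Reading remainders bottom-up:
= 0o30653


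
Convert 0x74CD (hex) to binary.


Each hex digit → 4 binary bits:
  7 = 0111
  4 = 0100
  C = 1100
  D = 1101
Concatenate: 0111 0100 1100 1101
= 0111010011001101


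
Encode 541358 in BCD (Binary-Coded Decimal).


Each digit → 4-bit binary:
  5 → 0101
  4 → 0100
  1 → 0001
  3 → 0011
  5 → 0101
  8 → 1000
= 0101 0100 0001 0011 0101 1000


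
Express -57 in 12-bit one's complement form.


Original: 000000111001
Invert all bits:
  bit 0: 0 → 1
  bit 1: 0 → 1
  bit 2: 0 → 1
  bit 3: 0 → 1
  bit 4: 0 → 1
  bit 5: 0 → 1
  bit 6: 1 → 0
  bit 7: 1 → 0
  bit 8: 1 → 0
  bit 9: 0 → 1
  bit 10: 0 → 1
  bit 11: 1 → 0
= 111111000110


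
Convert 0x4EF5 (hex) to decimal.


Positional values:
Position 0: 5 × 16^0 = 5 × 1 = 5
Position 1: F × 16^1 = 15 × 16 = 240
Position 2: E × 16^2 = 14 × 256 = 3584
Position 3: 4 × 16^3 = 4 × 4096 = 16384
Sum = 5 + 240 + 3584 + 16384
= 20213


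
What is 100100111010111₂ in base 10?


Positional values:
Bit 0: 1 × 2^0 = 1
Bit 1: 1 × 2^1 = 2
Bit 2: 1 × 2^2 = 4
Bit 4: 1 × 2^4 = 16
Bit 6: 1 × 2^6 = 64
Bit 7: 1 × 2^7 = 128
Bit 8: 1 × 2^8 = 256
Bit 11: 1 × 2^11 = 2048
Bit 14: 1 × 2^14 = 16384
Sum = 1 + 2 + 4 + 16 + 64 + 128 + 256 + 2048 + 16384
= 18903


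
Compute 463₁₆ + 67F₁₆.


Align and add column by column (LSB to MSB, each column mod 16 with carry):
  0463
+ 067F
  ----
  col 0: 3(3) + F(15) + 0 (carry in) = 18 → 2(2), carry out 1
  col 1: 6(6) + 7(7) + 1 (carry in) = 14 → E(14), carry out 0
  col 2: 4(4) + 6(6) + 0 (carry in) = 10 → A(10), carry out 0
  col 3: 0(0) + 0(0) + 0 (carry in) = 0 → 0(0), carry out 0
Reading digits MSB→LSB: 0AE2
Strip leading zeros: AE2
= 0xAE2


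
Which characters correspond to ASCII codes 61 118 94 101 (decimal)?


Codes (decimal): 61 118 94 101
Per-code ASCII lookup:
  61  (special character) → '='
  118  (range 97-122: lowercase, 118 - 97 = 21) → 'v'
  94  (special character) → '^'
  101  (range 97-122: lowercase, 101 - 97 = 4) → 'e'
= '=v^e'


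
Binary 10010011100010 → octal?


Group into 3-bit groups: 010010011100010
  010 = 2
  010 = 2
  011 = 3
  100 = 4
  010 = 2
= 0o22342


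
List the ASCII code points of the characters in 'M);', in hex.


String: 'M);'  (3 characters)
Per-character ASCII lookup:
  'M': uppercase starts at 65: 'M' = 65 + 12 = 77 → 0x4D
  ')': special character: ')' = 41 → 0x29
  ';': special character: ';' = 59 → 0x3B
= 0x4D 0x29 0x3B


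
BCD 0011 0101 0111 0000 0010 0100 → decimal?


Each 4-bit group → digit:
  0011 → 3
  0101 → 5
  0111 → 7
  0000 → 0
  0010 → 2
  0100 → 4
= 357024


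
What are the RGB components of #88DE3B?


Hex: #88DE3B
R = 88₁₆ = 136
G = DE₁₆ = 222
B = 3B₁₆ = 59
= RGB(136, 222, 59)


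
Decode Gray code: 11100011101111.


Gray code: 11100011101111
MSB stays the same: 1
Each subsequent bit = prev_binary XOR current_gray:
  B[1] = 1 XOR 1 = 0
  B[2] = 0 XOR 1 = 1
  B[3] = 1 XOR 0 = 1
  B[4] = 1 XOR 0 = 1
  B[5] = 1 XOR 0 = 1
  B[6] = 1 XOR 1 = 0
  B[7] = 0 XOR 1 = 1
  B[8] = 1 XOR 1 = 0
  B[9] = 0 XOR 0 = 0
  B[10] = 0 XOR 1 = 1
  B[11] = 1 XOR 1 = 0
  B[12] = 0 XOR 1 = 1
  B[13] = 1 XOR 1 = 0
= 10111101001010 (12106 decimal)


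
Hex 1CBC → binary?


Each hex digit → 4 binary bits:
  1 = 0001
  C = 1100
  B = 1011
  C = 1100
Concatenate: 0001 1100 1011 1100
= 0001110010111100


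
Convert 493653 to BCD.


Each digit → 4-bit binary:
  4 → 0100
  9 → 1001
  3 → 0011
  6 → 0110
  5 → 0101
  3 → 0011
= 0100 1001 0011 0110 0101 0011


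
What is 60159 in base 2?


Divide by 2 repeatedly:
60159 ÷ 2 = 30079 remainder 1
30079 ÷ 2 = 15039 remainder 1
15039 ÷ 2 = 7519 remainder 1
7519 ÷ 2 = 3759 remainder 1
3759 ÷ 2 = 1879 remainder 1
1879 ÷ 2 = 939 remainder 1
939 ÷ 2 = 469 remainder 1
469 ÷ 2 = 234 remainder 1
234 ÷ 2 = 117 remainder 0
117 ÷ 2 = 58 remainder 1
58 ÷ 2 = 29 remainder 0
29 ÷ 2 = 14 remainder 1
14 ÷ 2 = 7 remainder 0
7 ÷ 2 = 3 remainder 1
3 ÷ 2 = 1 remainder 1
1 ÷ 2 = 0 remainder 1
Reading remainders bottom-up:
= 1110101011111111


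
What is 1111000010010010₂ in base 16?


Group into 4-bit nibbles: 1111000010010010
  1111 = F
  0000 = 0
  1001 = 9
  0010 = 2
= 0xF092


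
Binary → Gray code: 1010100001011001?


Binary: 1010100001011001
Gray code: G = B XOR (B >> 1)
B >> 1 = 0101010000101100
1010100001011001 XOR 0101010000101100:
  1 XOR 0 = 1
  0 XOR 1 = 1
  1 XOR 0 = 1
  0 XOR 1 = 1
  1 XOR 0 = 1
  0 XOR 1 = 1
  0 XOR 0 = 0
  0 XOR 0 = 0
  0 XOR 0 = 0
  1 XOR 0 = 1
  0 XOR 1 = 1
  1 XOR 0 = 1
  1 XOR 1 = 0
  0 XOR 1 = 1
  0 XOR 0 = 0
  1 XOR 0 = 1
= 1111110001110101


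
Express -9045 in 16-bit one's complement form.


Original: 0010001101010101
Invert all bits:
  bit 0: 0 → 1
  bit 1: 0 → 1
  bit 2: 1 → 0
  bit 3: 0 → 1
  bit 4: 0 → 1
  bit 5: 0 → 1
  bit 6: 1 → 0
  bit 7: 1 → 0
  bit 8: 0 → 1
  bit 9: 1 → 0
  bit 10: 0 → 1
  bit 11: 1 → 0
  bit 12: 0 → 1
  bit 13: 1 → 0
  bit 14: 0 → 1
  bit 15: 1 → 0
= 1101110010101010


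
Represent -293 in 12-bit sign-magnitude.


Sign bit: 1 (negative)
Magnitude: 293 = 00100100101
= 100100100101


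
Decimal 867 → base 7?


Divide by 7 repeatedly:
867 ÷ 7 = 123 remainder 6
123 ÷ 7 = 17 remainder 4
17 ÷ 7 = 2 remainder 3
2 ÷ 7 = 0 remainder 2
Reading remainders bottom-up:
= 2346


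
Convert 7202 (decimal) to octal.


Divide by 8 repeatedly:
7202 ÷ 8 = 900 remainder 2
900 ÷ 8 = 112 remainder 4
112 ÷ 8 = 14 remainder 0
14 ÷ 8 = 1 remainder 6
1 ÷ 8 = 0 remainder 1
Reading remainders bottom-up:
= 0o16042


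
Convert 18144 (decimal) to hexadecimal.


Divide by 16 repeatedly:
18144 ÷ 16 = 1134 remainder 0 (0)
1134 ÷ 16 = 70 remainder 14 (E)
70 ÷ 16 = 4 remainder 6 (6)
4 ÷ 16 = 0 remainder 4 (4)
Reading remainders bottom-up:
= 0x46E0


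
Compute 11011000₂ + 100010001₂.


Align and add column by column (LSB to MSB, carry propagating):
  0011011000
+ 0100010001
  ----------
  col 0: 0 + 1 + 0 (carry in) = 1 → bit 1, carry out 0
  col 1: 0 + 0 + 0 (carry in) = 0 → bit 0, carry out 0
  col 2: 0 + 0 + 0 (carry in) = 0 → bit 0, carry out 0
  col 3: 1 + 0 + 0 (carry in) = 1 → bit 1, carry out 0
  col 4: 1 + 1 + 0 (carry in) = 2 → bit 0, carry out 1
  col 5: 0 + 0 + 1 (carry in) = 1 → bit 1, carry out 0
  col 6: 1 + 0 + 0 (carry in) = 1 → bit 1, carry out 0
  col 7: 1 + 0 + 0 (carry in) = 1 → bit 1, carry out 0
  col 8: 0 + 1 + 0 (carry in) = 1 → bit 1, carry out 0
  col 9: 0 + 0 + 0 (carry in) = 0 → bit 0, carry out 0
Reading bits MSB→LSB: 0111101001
Strip leading zeros: 111101001
= 111101001


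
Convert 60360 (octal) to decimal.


Positional values:
Position 0: 0 × 8^0 = 0
Position 1: 6 × 8^1 = 48
Position 2: 3 × 8^2 = 192
Position 3: 0 × 8^3 = 0
Position 4: 6 × 8^4 = 24576
Sum = 0 + 48 + 192 + 0 + 24576
= 24816


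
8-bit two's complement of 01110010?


Original: 01110010
Step 1 - Invert all bits: 10001101
Step 2 - Add 1: 10001101 + 1
= 10001110 (represents -114)


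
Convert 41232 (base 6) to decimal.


Positional values (base 6):
  2 × 6^0 = 2 × 1 = 2
  3 × 6^1 = 3 × 6 = 18
  2 × 6^2 = 2 × 36 = 72
  1 × 6^3 = 1 × 216 = 216
  4 × 6^4 = 4 × 1296 = 5184
Sum = 2 + 18 + 72 + 216 + 5184
= 5492


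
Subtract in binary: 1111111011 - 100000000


Align and subtract column by column (LSB to MSB, borrowing when needed):
  1111111011
- 0100000000
  ----------
  col 0: (1 - 0 borrow-in) - 0 → 1 - 0 = 1, borrow out 0
  col 1: (1 - 0 borrow-in) - 0 → 1 - 0 = 1, borrow out 0
  col 2: (0 - 0 borrow-in) - 0 → 0 - 0 = 0, borrow out 0
  col 3: (1 - 0 borrow-in) - 0 → 1 - 0 = 1, borrow out 0
  col 4: (1 - 0 borrow-in) - 0 → 1 - 0 = 1, borrow out 0
  col 5: (1 - 0 borrow-in) - 0 → 1 - 0 = 1, borrow out 0
  col 6: (1 - 0 borrow-in) - 0 → 1 - 0 = 1, borrow out 0
  col 7: (1 - 0 borrow-in) - 0 → 1 - 0 = 1, borrow out 0
  col 8: (1 - 0 borrow-in) - 1 → 1 - 1 = 0, borrow out 0
  col 9: (1 - 0 borrow-in) - 0 → 1 - 0 = 1, borrow out 0
Reading bits MSB→LSB: 1011111011
Strip leading zeros: 1011111011
= 1011111011


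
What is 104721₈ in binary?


Each octal digit → 3 binary bits:
  1 = 001
  0 = 000
  4 = 100
  7 = 111
  2 = 010
  1 = 001
Concatenate: 001 000 100 111 010 001
= 001000100111010001


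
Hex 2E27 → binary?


Each hex digit → 4 binary bits:
  2 = 0010
  E = 1110
  2 = 0010
  7 = 0111
Concatenate: 0010 1110 0010 0111
= 0010111000100111


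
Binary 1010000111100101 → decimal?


Positional values:
Bit 0: 1 × 2^0 = 1
Bit 2: 1 × 2^2 = 4
Bit 5: 1 × 2^5 = 32
Bit 6: 1 × 2^6 = 64
Bit 7: 1 × 2^7 = 128
Bit 8: 1 × 2^8 = 256
Bit 13: 1 × 2^13 = 8192
Bit 15: 1 × 2^15 = 32768
Sum = 1 + 4 + 32 + 64 + 128 + 256 + 8192 + 32768
= 41445


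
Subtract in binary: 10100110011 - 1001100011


Align and subtract column by column (LSB to MSB, borrowing when needed):
  10100110011
- 01001100011
  -----------
  col 0: (1 - 0 borrow-in) - 1 → 1 - 1 = 0, borrow out 0
  col 1: (1 - 0 borrow-in) - 1 → 1 - 1 = 0, borrow out 0
  col 2: (0 - 0 borrow-in) - 0 → 0 - 0 = 0, borrow out 0
  col 3: (0 - 0 borrow-in) - 0 → 0 - 0 = 0, borrow out 0
  col 4: (1 - 0 borrow-in) - 0 → 1 - 0 = 1, borrow out 0
  col 5: (1 - 0 borrow-in) - 1 → 1 - 1 = 0, borrow out 0
  col 6: (0 - 0 borrow-in) - 1 → borrow from next column: (0+2) - 1 = 1, borrow out 1
  col 7: (0 - 1 borrow-in) - 0 → borrow from next column: (-1+2) - 0 = 1, borrow out 1
  col 8: (1 - 1 borrow-in) - 0 → 0 - 0 = 0, borrow out 0
  col 9: (0 - 0 borrow-in) - 1 → borrow from next column: (0+2) - 1 = 1, borrow out 1
  col 10: (1 - 1 borrow-in) - 0 → 0 - 0 = 0, borrow out 0
Reading bits MSB→LSB: 01011010000
Strip leading zeros: 1011010000
= 1011010000


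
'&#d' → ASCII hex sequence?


String: '&#d'  (3 characters)
Per-character ASCII lookup:
  '&': special character: '&' = 38 → 0x26
  '#': special character: '#' = 35 → 0x23
  'd': lowercase starts at 97: 'd' = 97 + 3 = 100 → 0x64
= 0x26 0x23 0x64


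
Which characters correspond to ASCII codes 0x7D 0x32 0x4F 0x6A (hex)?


Codes (hex): 0x7D 0x32 0x4F 0x6A
Per-code ASCII lookup:
  0x7D = 125  (special character) → '}'
  0x32 = 50  (range 48-57: digits, 50 - 48 = 2) → '2'
  0x4F = 79  (range 65-90: uppercase, 79 - 65 = 14) → 'O'
  0x6A = 106  (range 97-122: lowercase, 106 - 97 = 9) → 'j'
= '}2Oj'


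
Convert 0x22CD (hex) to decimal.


Positional values:
Position 0: D × 16^0 = 13 × 1 = 13
Position 1: C × 16^1 = 12 × 16 = 192
Position 2: 2 × 16^2 = 2 × 256 = 512
Position 3: 2 × 16^3 = 2 × 4096 = 8192
Sum = 13 + 192 + 512 + 8192
= 8909


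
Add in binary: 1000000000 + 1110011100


Align and add column by column (LSB to MSB, carry propagating):
  01000000000
+ 01110011100
  -----------
  col 0: 0 + 0 + 0 (carry in) = 0 → bit 0, carry out 0
  col 1: 0 + 0 + 0 (carry in) = 0 → bit 0, carry out 0
  col 2: 0 + 1 + 0 (carry in) = 1 → bit 1, carry out 0
  col 3: 0 + 1 + 0 (carry in) = 1 → bit 1, carry out 0
  col 4: 0 + 1 + 0 (carry in) = 1 → bit 1, carry out 0
  col 5: 0 + 0 + 0 (carry in) = 0 → bit 0, carry out 0
  col 6: 0 + 0 + 0 (carry in) = 0 → bit 0, carry out 0
  col 7: 0 + 1 + 0 (carry in) = 1 → bit 1, carry out 0
  col 8: 0 + 1 + 0 (carry in) = 1 → bit 1, carry out 0
  col 9: 1 + 1 + 0 (carry in) = 2 → bit 0, carry out 1
  col 10: 0 + 0 + 1 (carry in) = 1 → bit 1, carry out 0
Reading bits MSB→LSB: 10110011100
Strip leading zeros: 10110011100
= 10110011100


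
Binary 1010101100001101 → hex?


Group into 4-bit nibbles: 1010101100001101
  1010 = A
  1011 = B
  0000 = 0
  1101 = D
= 0xAB0D


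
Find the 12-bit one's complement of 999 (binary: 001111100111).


Original: 001111100111
Invert all bits:
  bit 0: 0 → 1
  bit 1: 0 → 1
  bit 2: 1 → 0
  bit 3: 1 → 0
  bit 4: 1 → 0
  bit 5: 1 → 0
  bit 6: 1 → 0
  bit 7: 0 → 1
  bit 8: 0 → 1
  bit 9: 1 → 0
  bit 10: 1 → 0
  bit 11: 1 → 0
= 110000011000


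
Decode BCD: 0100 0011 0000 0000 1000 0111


Each 4-bit group → digit:
  0100 → 4
  0011 → 3
  0000 → 0
  0000 → 0
  1000 → 8
  0111 → 7
= 430087


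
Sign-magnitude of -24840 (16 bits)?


Sign bit: 1 (negative)
Magnitude: 24840 = 110000100001000
= 1110000100001000


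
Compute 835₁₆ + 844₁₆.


Align and add column by column (LSB to MSB, each column mod 16 with carry):
  0835
+ 0844
  ----
  col 0: 5(5) + 4(4) + 0 (carry in) = 9 → 9(9), carry out 0
  col 1: 3(3) + 4(4) + 0 (carry in) = 7 → 7(7), carry out 0
  col 2: 8(8) + 8(8) + 0 (carry in) = 16 → 0(0), carry out 1
  col 3: 0(0) + 0(0) + 1 (carry in) = 1 → 1(1), carry out 0
Reading digits MSB→LSB: 1079
Strip leading zeros: 1079
= 0x1079


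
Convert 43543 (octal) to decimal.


Positional values:
Position 0: 3 × 8^0 = 3
Position 1: 4 × 8^1 = 32
Position 2: 5 × 8^2 = 320
Position 3: 3 × 8^3 = 1536
Position 4: 4 × 8^4 = 16384
Sum = 3 + 32 + 320 + 1536 + 16384
= 18275


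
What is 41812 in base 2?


Divide by 2 repeatedly:
41812 ÷ 2 = 20906 remainder 0
20906 ÷ 2 = 10453 remainder 0
10453 ÷ 2 = 5226 remainder 1
5226 ÷ 2 = 2613 remainder 0
2613 ÷ 2 = 1306 remainder 1
1306 ÷ 2 = 653 remainder 0
653 ÷ 2 = 326 remainder 1
326 ÷ 2 = 163 remainder 0
163 ÷ 2 = 81 remainder 1
81 ÷ 2 = 40 remainder 1
40 ÷ 2 = 20 remainder 0
20 ÷ 2 = 10 remainder 0
10 ÷ 2 = 5 remainder 0
5 ÷ 2 = 2 remainder 1
2 ÷ 2 = 1 remainder 0
1 ÷ 2 = 0 remainder 1
Reading remainders bottom-up:
= 1010001101010100


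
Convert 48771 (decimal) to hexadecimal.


Divide by 16 repeatedly:
48771 ÷ 16 = 3048 remainder 3 (3)
3048 ÷ 16 = 190 remainder 8 (8)
190 ÷ 16 = 11 remainder 14 (E)
11 ÷ 16 = 0 remainder 11 (B)
Reading remainders bottom-up:
= 0xBE83


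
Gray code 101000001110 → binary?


Gray code: 101000001110
MSB stays the same: 1
Each subsequent bit = prev_binary XOR current_gray:
  B[1] = 1 XOR 0 = 1
  B[2] = 1 XOR 1 = 0
  B[3] = 0 XOR 0 = 0
  B[4] = 0 XOR 0 = 0
  B[5] = 0 XOR 0 = 0
  B[6] = 0 XOR 0 = 0
  B[7] = 0 XOR 0 = 0
  B[8] = 0 XOR 1 = 1
  B[9] = 1 XOR 1 = 0
  B[10] = 0 XOR 1 = 1
  B[11] = 1 XOR 0 = 1
= 110000001011 (3083 decimal)


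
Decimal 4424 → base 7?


Divide by 7 repeatedly:
4424 ÷ 7 = 632 remainder 0
632 ÷ 7 = 90 remainder 2
90 ÷ 7 = 12 remainder 6
12 ÷ 7 = 1 remainder 5
1 ÷ 7 = 0 remainder 1
Reading remainders bottom-up:
= 15620


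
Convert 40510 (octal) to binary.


Each octal digit → 3 binary bits:
  4 = 100
  0 = 000
  5 = 101
  1 = 001
  0 = 000
Concatenate: 100 000 101 001 000
= 100000101001000


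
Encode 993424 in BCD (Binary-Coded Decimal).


Each digit → 4-bit binary:
  9 → 1001
  9 → 1001
  3 → 0011
  4 → 0100
  2 → 0010
  4 → 0100
= 1001 1001 0011 0100 0010 0100


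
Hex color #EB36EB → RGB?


Hex: #EB36EB
R = EB₁₆ = 235
G = 36₁₆ = 54
B = EB₁₆ = 235
= RGB(235, 54, 235)


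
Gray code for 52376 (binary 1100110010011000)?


Binary: 1100110010011000
Gray code: G = B XOR (B >> 1)
B >> 1 = 0110011001001100
1100110010011000 XOR 0110011001001100:
  1 XOR 0 = 1
  1 XOR 1 = 0
  0 XOR 1 = 1
  0 XOR 0 = 0
  1 XOR 0 = 1
  1 XOR 1 = 0
  0 XOR 1 = 1
  0 XOR 0 = 0
  1 XOR 0 = 1
  0 XOR 1 = 1
  0 XOR 0 = 0
  1 XOR 0 = 1
  1 XOR 1 = 0
  0 XOR 1 = 1
  0 XOR 0 = 0
  0 XOR 0 = 0
= 1010101011010100


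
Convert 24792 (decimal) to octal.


Divide by 8 repeatedly:
24792 ÷ 8 = 3099 remainder 0
3099 ÷ 8 = 387 remainder 3
387 ÷ 8 = 48 remainder 3
48 ÷ 8 = 6 remainder 0
6 ÷ 8 = 0 remainder 6
Reading remainders bottom-up:
= 0o60330


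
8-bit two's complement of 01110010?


Original: 01110010
Step 1 - Invert all bits: 10001101
Step 2 - Add 1: 10001101 + 1
= 10001110 (represents -114)


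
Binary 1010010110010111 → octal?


Group into 3-bit groups: 001010010110010111
  001 = 1
  010 = 2
  010 = 2
  110 = 6
  010 = 2
  111 = 7
= 0o122627


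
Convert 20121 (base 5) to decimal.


Positional values (base 5):
  1 × 5^0 = 1 × 1 = 1
  2 × 5^1 = 2 × 5 = 10
  1 × 5^2 = 1 × 25 = 25
  0 × 5^3 = 0 × 125 = 0
  2 × 5^4 = 2 × 625 = 1250
Sum = 1 + 10 + 25 + 0 + 1250
= 1286


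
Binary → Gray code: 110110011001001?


Binary: 110110011001001
Gray code: G = B XOR (B >> 1)
B >> 1 = 011011001100100
110110011001001 XOR 011011001100100:
  1 XOR 0 = 1
  1 XOR 1 = 0
  0 XOR 1 = 1
  1 XOR 0 = 1
  1 XOR 1 = 0
  0 XOR 1 = 1
  0 XOR 0 = 0
  1 XOR 0 = 1
  1 XOR 1 = 0
  0 XOR 1 = 1
  0 XOR 0 = 0
  1 XOR 0 = 1
  0 XOR 1 = 1
  0 XOR 0 = 0
  1 XOR 0 = 1
= 101101010101101


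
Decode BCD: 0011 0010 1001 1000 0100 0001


Each 4-bit group → digit:
  0011 → 3
  0010 → 2
  1001 → 9
  1000 → 8
  0100 → 4
  0001 → 1
= 329841


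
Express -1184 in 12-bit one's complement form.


Original: 010010100000
Invert all bits:
  bit 0: 0 → 1
  bit 1: 1 → 0
  bit 2: 0 → 1
  bit 3: 0 → 1
  bit 4: 1 → 0
  bit 5: 0 → 1
  bit 6: 1 → 0
  bit 7: 0 → 1
  bit 8: 0 → 1
  bit 9: 0 → 1
  bit 10: 0 → 1
  bit 11: 0 → 1
= 101101011111


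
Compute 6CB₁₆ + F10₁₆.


Align and add column by column (LSB to MSB, each column mod 16 with carry):
  06CB
+ 0F10
  ----
  col 0: B(11) + 0(0) + 0 (carry in) = 11 → B(11), carry out 0
  col 1: C(12) + 1(1) + 0 (carry in) = 13 → D(13), carry out 0
  col 2: 6(6) + F(15) + 0 (carry in) = 21 → 5(5), carry out 1
  col 3: 0(0) + 0(0) + 1 (carry in) = 1 → 1(1), carry out 0
Reading digits MSB→LSB: 15DB
Strip leading zeros: 15DB
= 0x15DB
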